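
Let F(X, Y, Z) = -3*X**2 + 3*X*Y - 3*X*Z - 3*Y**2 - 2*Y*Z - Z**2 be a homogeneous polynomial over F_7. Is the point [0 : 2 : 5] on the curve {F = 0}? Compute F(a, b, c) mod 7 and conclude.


F(0,2,5) ≡ 6 (mod 7); P is NOT on the curve.

Evaluate F(0, 2, 5) term-by-term (mod 7).
  -3*X**2 ↦ -3·0·1·1 = 0
  3*X*Y ↦ 3·0·2·1 = 0
  -3*X*Z ↦ -3·0·1·5 = 0
  -3*Y**2 ↦ -3·1·4·1 = -12
  -2*Y*Z ↦ -2·1·2·5 = -20
  -Z**2 ↦ -1·1·1·25 = -25
Sum: F(0, 2, 5) = (0) + (0) + (0) + (-12) + (-20) + (-25) = -57.
Reducing mod 7: -57 ≡ 6 (mod 7).
Since F(a, b, c) ≡ 6 ≠ 0 (mod 7), P does NOT lie on the curve.


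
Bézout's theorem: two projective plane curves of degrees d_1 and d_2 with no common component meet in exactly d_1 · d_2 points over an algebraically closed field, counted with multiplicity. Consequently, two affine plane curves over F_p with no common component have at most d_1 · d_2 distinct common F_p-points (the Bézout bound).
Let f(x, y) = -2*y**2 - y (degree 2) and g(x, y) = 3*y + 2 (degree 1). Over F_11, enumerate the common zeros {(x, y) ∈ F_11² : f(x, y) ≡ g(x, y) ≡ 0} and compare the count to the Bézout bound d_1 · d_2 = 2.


Common zeros: ∅; count = 0; Bézout bound = 2.

deg(f) = 2, deg(g) = 1, so Bézout bound = 2.
Scan x ∈ F_11. For each x, list the y ∈ F_11 with f(x, y) ≡ 0 and those with g(x, y) ≡ 0 (mod 11); the common zeros in that column are the intersection.
  x = 0: f ≡ 0 at y ∈ {0, 5}; g ≡ 0 at y ∈ {3}; common: ∅.
  x = 1: f ≡ 0 at y ∈ {0, 5}; g ≡ 0 at y ∈ {3}; common: ∅.
  x = 2: f ≡ 0 at y ∈ {0, 5}; g ≡ 0 at y ∈ {3}; common: ∅.
  x = 3: f ≡ 0 at y ∈ {0, 5}; g ≡ 0 at y ∈ {3}; common: ∅.
  x = 4: f ≡ 0 at y ∈ {0, 5}; g ≡ 0 at y ∈ {3}; common: ∅.
  x = 5: f ≡ 0 at y ∈ {0, 5}; g ≡ 0 at y ∈ {3}; common: ∅.
  x = 6: f ≡ 0 at y ∈ {0, 5}; g ≡ 0 at y ∈ {3}; common: ∅.
  x = 7: f ≡ 0 at y ∈ {0, 5}; g ≡ 0 at y ∈ {3}; common: ∅.
  x = 8: f ≡ 0 at y ∈ {0, 5}; g ≡ 0 at y ∈ {3}; common: ∅.
  x = 9: f ≡ 0 at y ∈ {0, 5}; g ≡ 0 at y ∈ {3}; common: ∅.
  x = 10: f ≡ 0 at y ∈ {0, 5}; g ≡ 0 at y ∈ {3}; common: ∅.
Collecting: common zeros = ∅, so the count is 0.
Comparison with the Bézout bound: 0 ≤ 2 = deg(f)·deg(g), as expected for curves with no common component (the affine F_11-count falls short of the bound because intersections may lie at infinity, over extension fields, or carry multiplicity).


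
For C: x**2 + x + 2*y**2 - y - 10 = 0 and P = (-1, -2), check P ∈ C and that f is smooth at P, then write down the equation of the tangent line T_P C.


Tangent line at P: -x - 9*y - 19 = 0.

Step 1: f(-1, -2) = 0, so P lies on C.
Step 2: partial derivatives
  f_x(x, y) = 2*x + 1, f_y(x, y) = 4*y - 1.
  f_x(P) = -1, f_y(P) = -9 (gradient nonzero, so P is smooth).
Step 3: tangent line at P: -1·(x − -1) + -9·(y − -2) = 0.
Expanding: -x - 9*y - 19 = 0.


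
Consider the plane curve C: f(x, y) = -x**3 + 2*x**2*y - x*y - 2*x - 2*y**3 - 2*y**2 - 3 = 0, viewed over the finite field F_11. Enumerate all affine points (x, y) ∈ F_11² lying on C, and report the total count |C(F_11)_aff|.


Affine F_11-points: {(0, 8), (1, 9), (3, 7), (5, 9), (6, 0), (6, 10), (7, 10), (8, 5), (9, 3), (10, 0)}; count = 10.

For each of the 121 pairs (x, y) ∈ F_11², evaluate f(x, y) mod 11. Record the zeros.
  x = 0: [0↦8, 1↦4, 2↦6, 3↦2, 4↦2, 5↦5, 6↦10, 7↦5, 8↦0, 9↦5, 10↦8]  zeros at y ∈ {8}
  x = 1: [0↦5, 1↦2, 2↦5, 3↦2, 4↦3, 5↦7, 6↦2, 7↦9, 8↦5, 9↦0, 10↦4]  zeros at y ∈ {9}
  x = 2: [0↦7, 1↦9, 2↦6, 3↦8, 4↦3, 5↦1, 6↦1, 7↦2, 8↦3, 9↦3, 10↦1]  zeros at y ∈ ∅
  x = 3: [0↦8, 1↦8, 2↦3, 3↦3, 4↦7, 5↦3, 6↦1, 7↦0, 8↦10, 9↦8, 10↦4]  zeros at y ∈ {7}
  x = 4: [0↦2, 1↦4, 2↦1, 3↦3, 4↦9, 5↦7, 6↦7, 7↦8, 8↦9, 9↦9, 10↦7]  zeros at y ∈ ∅
  x = 5: [0↦5, 1↦2, 2↦5, 3↦2, 4↦3, 5↦7, 6↦2, 7↦9, 8↦5, 9↦0, 10↦4]  zeros at y ∈ {9}
  x = 6: [0↦0, 1↦7, 2↦9, 3↦5, 4↦5, 5↦8, 6↦2, 7↦8, 8↦3, 9↦8, 10↦0]  zeros at y ∈ {0, 10}
  x = 7: [0↦3, 1↦2, 2↦7, 3↦6, 4↦9, 5↦4, 6↦1, 7↦10, 8↦8, 9↦5, 10↦0]  zeros at y ∈ {10}
  x = 8: [0↦8, 1↦3, 2↦4, 3↦10, 4↦9, 5↦0, 6↦4, 7↦9, 8↦3, 9↦7, 10↦9]  zeros at y ∈ {5}
  x = 9: [0↦9, 1↦4, 2↦5, 3↦0, 4↦10, 5↦1, 6↦5, 7↦10, 8↦4, 9↦8, 10↦10]  zeros at y ∈ {3}
  x = 10: [0↦0, 1↦10, 2↦4, 3↦3, 4↦6, 5↦1, 6↦9, 7↦7, 8↦5, 9↦2, 10↦8]  zeros at y ∈ {0}
Collecting zeros: affine points = {(0, 8), (1, 9), (3, 7), (5, 9), (6, 0), (6, 10), (7, 10), (8, 5), (9, 3), (10, 0)}.
Total count |C(F_11)_aff| = 10.


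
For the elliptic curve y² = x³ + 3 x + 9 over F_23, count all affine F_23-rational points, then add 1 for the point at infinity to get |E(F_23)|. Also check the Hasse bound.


Affine points = {(0, 3), (0, 20), (1, 6), (1, 17), (2, 0), (4, 4), (4, 19), (6, 6), (6, 17), (8, 4), (8, 19), (9, 11), (9, 12), (10, 2), (10, 21), (11, 4), (11, 19), (12, 5), (12, 18), (14, 9), (14, 14), (15, 5), (15, 18), (16, 6), (16, 17), (19, 5), (19, 18), (21, 8), (21, 15)}; affine count = 29; |E(F_23)| = 30.

Discriminant check: Δ ∝ 4a³ + 27b² = 4·3³ + 27·9² = 4·27 + 27·81 ≡ 18 (mod 23). Nonzero ⇒ E is nonsingular.
For each x ∈ F_23, compute rhs = x³ + 3·x + 9 mod 23, then count y ∈ F_23 with y² ≡ rhs.
  x = 0: rhs = 9, matching y values: 3, 20 (2 points).
  x = 1: rhs = 13, matching y values: 6, 17 (2 points).
  x = 2: rhs = 0, matching y values: 0 (1 points).
  x = 3: rhs = 22, matching y values: none (0 points).
  x = 4: rhs = 16, matching y values: 4, 19 (2 points).
  x = 5: rhs = 11, matching y values: none (0 points).
  x = 6: rhs = 13, matching y values: 6, 17 (2 points).
  x = 7: rhs = 5, matching y values: none (0 points).
  x = 8: rhs = 16, matching y values: 4, 19 (2 points).
  x = 9: rhs = 6, matching y values: 11, 12 (2 points).
  x = 10: rhs = 4, matching y values: 2, 21 (2 points).
  x = 11: rhs = 16, matching y values: 4, 19 (2 points).
  x = 12: rhs = 2, matching y values: 5, 18 (2 points).
  x = 13: rhs = 14, matching y values: none (0 points).
  x = 14: rhs = 12, matching y values: 9, 14 (2 points).
  x = 15: rhs = 2, matching y values: 5, 18 (2 points).
  x = 16: rhs = 13, matching y values: 6, 17 (2 points).
  x = 17: rhs = 5, matching y values: none (0 points).
  x = 18: rhs = 7, matching y values: none (0 points).
  x = 19: rhs = 2, matching y values: 5, 18 (2 points).
  x = 20: rhs = 19, matching y values: none (0 points).
  x = 21: rhs = 18, matching y values: 8, 15 (2 points).
  x = 22: rhs = 5, matching y values: none (0 points).
Total affine count: 29.
Full point count |E(F_23)| = 29 + 1 = 30.
Hasse bound: |30 − (23+1)| = |6| = 6 ≤ 2√23 ≈ 9.5917 ✓.


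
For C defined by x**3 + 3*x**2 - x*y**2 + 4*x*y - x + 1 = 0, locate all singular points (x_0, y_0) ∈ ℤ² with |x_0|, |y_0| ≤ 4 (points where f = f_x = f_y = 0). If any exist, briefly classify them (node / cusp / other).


Singular points: {(-1, 2)}; classification: cusp.

Compute partial derivatives:
  f_x = 3*x**2 + 6*x - y**2 + 4*y - 1.
  f_y = -2*x*y + 4*x.
Scan x_0 ∈ {−4, ..., 4}. For each x_0, f_y(x_0, y) is a polynomial in y; find its integer roots y ∈ {−4, ..., 4}, then test f_x and f at those candidates.
  x = -4: f_y(-4, y) = 8*y - 16; vanishes at y ∈ {2}. (-4, 2): f_x = 27 ≠ 0.
  x = -3: f_y(-3, y) = 6*y - 12; vanishes at y ∈ {2}. (-3, 2): f_x = 12 ≠ 0.
  x = -2: f_y(-2, y) = 4*y - 8; vanishes at y ∈ {2}. (-2, 2): f_x = 3 ≠ 0.
  x = -1: f_y(-1, y) = 2*y - 4; vanishes at y ∈ {2}. (-1, 2): f_x = 0, f = 0 — SINGULAR.
  x = 0: f_y(0, y) = 0; vanishes at y ∈ {-4, -3, -2, -1, 0, 1, 2, 3, 4}. (0, -4): f_x = -33 ≠ 0; (0, -3): f_x = -22 ≠ 0; (0, -2): f_x = -13 ≠ 0; (0, -1): f_x = -6 ≠ 0; (0, 0): f_x = -1 ≠ 0; (0, 1): f_x = 2 ≠ 0; (0, 2): f_x = 3 ≠ 0; (0, 3): f_x = 2 ≠ 0; (0, 4): f_x = -1 ≠ 0.
  x = 1: f_y(1, y) = 4 - 2*y; vanishes at y ∈ {2}. (1, 2): f_x = 12 ≠ 0.
  x = 2: f_y(2, y) = 8 - 4*y; vanishes at y ∈ {2}. (2, 2): f_x = 27 ≠ 0.
  x = 3: f_y(3, y) = 12 - 6*y; vanishes at y ∈ {2}. (3, 2): f_x = 48 ≠ 0.
  x = 4: f_y(4, y) = 16 - 8*y; vanishes at y ∈ {2}. (4, 2): f_x = 75 ≠ 0.
Only singular point on the grid: (-1, 2).
Classify: substitute x = -1 + u, y = 2 + v and expand: f = u**3 - u*v**2 + v**2.
No constant or linear terms (consistent with a singular point). Quadratic part: v**2. Cubic part: u**3 - u*v**2.
The quadratic part v**2 is a perfect square, so there is a single (double) tangent line v = 0, i.e. y = 2. Restricting the cubic part to that line (v = 0) leaves u**3 ≠ 0, so f is not divisible by v and the branch is v² ≈ -u**3 to lowest order — this is a cusp.
Classification: cusp.


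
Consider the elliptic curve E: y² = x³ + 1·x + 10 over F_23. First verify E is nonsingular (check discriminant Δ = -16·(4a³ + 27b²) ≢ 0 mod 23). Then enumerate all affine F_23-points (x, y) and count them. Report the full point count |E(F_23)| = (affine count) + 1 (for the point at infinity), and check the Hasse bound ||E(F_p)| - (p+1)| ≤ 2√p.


Affine points = {(1, 9), (1, 14), (4, 3), (4, 20), (5, 5), (5, 18), (6, 5), (6, 18), (8, 1), (8, 22), (9, 9), (9, 14), (10, 10), (10, 13), (11, 8), (11, 15), (12, 5), (12, 18), (13, 9), (13, 14), (14, 10), (14, 13), (17, 8), (17, 15), (18, 8), (18, 15), (20, 7), (20, 16), (21, 0), (22, 10), (22, 13)}; affine count = 31; |E(F_23)| = 32.

Discriminant check: Δ ∝ 4a³ + 27b² = 4·1³ + 27·10² = 4·1 + 27·100 ≡ 13 (mod 23). Nonzero ⇒ E is nonsingular.
For each x ∈ F_23, compute rhs = x³ + 1·x + 10 mod 23, then count y ∈ F_23 with y² ≡ rhs.
  x = 0: rhs = 10, matching y values: none (0 points).
  x = 1: rhs = 12, matching y values: 9, 14 (2 points).
  x = 2: rhs = 20, matching y values: none (0 points).
  x = 3: rhs = 17, matching y values: none (0 points).
  x = 4: rhs = 9, matching y values: 3, 20 (2 points).
  x = 5: rhs = 2, matching y values: 5, 18 (2 points).
  x = 6: rhs = 2, matching y values: 5, 18 (2 points).
  x = 7: rhs = 15, matching y values: none (0 points).
  x = 8: rhs = 1, matching y values: 1, 22 (2 points).
  x = 9: rhs = 12, matching y values: 9, 14 (2 points).
  x = 10: rhs = 8, matching y values: 10, 13 (2 points).
  x = 11: rhs = 18, matching y values: 8, 15 (2 points).
  x = 12: rhs = 2, matching y values: 5, 18 (2 points).
  x = 13: rhs = 12, matching y values: 9, 14 (2 points).
  x = 14: rhs = 8, matching y values: 10, 13 (2 points).
  x = 15: rhs = 19, matching y values: none (0 points).
  x = 16: rhs = 5, matching y values: none (0 points).
  x = 17: rhs = 18, matching y values: 8, 15 (2 points).
  x = 18: rhs = 18, matching y values: 8, 15 (2 points).
  x = 19: rhs = 11, matching y values: none (0 points).
  x = 20: rhs = 3, matching y values: 7, 16 (2 points).
  x = 21: rhs = 0, matching y values: 0 (1 points).
  x = 22: rhs = 8, matching y values: 10, 13 (2 points).
Total affine count: 31.
Full point count |E(F_23)| = 31 + 1 = 32.
Hasse bound: |32 − (23+1)| = |8| = 8 ≤ 2√23 ≈ 9.5917 ✓.


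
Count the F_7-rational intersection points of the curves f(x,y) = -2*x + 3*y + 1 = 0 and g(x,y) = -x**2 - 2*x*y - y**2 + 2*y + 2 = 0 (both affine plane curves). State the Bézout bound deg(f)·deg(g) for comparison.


Common zeros: {(4, 0), (5, 3)}; count = 2; Bézout bound = 2.

deg(f) = 1, deg(g) = 2, so Bézout bound = 2.
Scan x ∈ F_7. For each x, list the y ∈ F_7 with f(x, y) ≡ 0 and those with g(x, y) ≡ 0 (mod 7); the common zeros in that column are the intersection.
  x = 0: f ≡ 0 at y ∈ {2}; g ≡ 0 at y ∈ ∅; common: ∅.
  x = 1: f ≡ 0 at y ∈ {5}; g ≡ 0 at y ∈ {1, 6}; common: ∅.
  x = 2: f ≡ 0 at y ∈ {1}; g ≡ 0 at y ∈ ∅; common: ∅.
  x = 3: f ≡ 0 at y ∈ {4}; g ≡ 0 at y ∈ {0, 3}; common: ∅.
  x = 4: f ≡ 0 at y ∈ {0}; g ≡ 0 at y ∈ {0, 1}; common: {0}.
  x = 5: f ≡ 0 at y ∈ {3}; g ≡ 0 at y ∈ {3}; common: {3}.
  x = 6: f ≡ 0 at y ∈ {6}; g ≡ 0 at y ∈ ∅; common: ∅.
Collecting: common zeros = {(4, 0), (5, 3)}, so the count is 2.
Comparison with the Bézout bound: 2 ≤ 2 = deg(f)·deg(g), as expected for curves with no common component (the bound is attained).


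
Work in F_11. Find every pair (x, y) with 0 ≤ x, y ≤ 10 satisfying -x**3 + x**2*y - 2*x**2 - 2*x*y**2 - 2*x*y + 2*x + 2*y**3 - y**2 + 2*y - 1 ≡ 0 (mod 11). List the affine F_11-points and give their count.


Affine F_11-points: {(0, 6), (2, 10), (4, 10), (6, 4), (8, 5)}; count = 5.

For each of the 121 pairs (x, y) ∈ F_11², evaluate f(x, y) mod 11. Record the zeros.
  x = 0: [0↦10, 1↦2, 2↦4, 3↦6, 4↦9, 5↦3, 6↦0, 7↦1, 8↦7, 9↦8, 10↦5]  zeros at y ∈ {6}
  x = 1: [0↦9, 1↦9, 2↦4, 3↦6, 4↦5, 5↦2, 6↦9, 7↦5, 8↦2, 9↦1, 10↦3]  zeros at y ∈ ∅
  x = 2: [0↦9, 1↦8, 2↦9, 3↦2, 4↦10, 5↦1, 6↦9, 7↦2, 8↦3, 9↦2, 10↦0]  zeros at y ∈ {10}
  x = 3: [0↦4, 1↦4, 2↦2, 3↦10, 4↦7, 5↦5, 6↦5, 7↦8, 8↦4, 9↦5, 10↦1]  zeros at y ∈ ∅
  x = 4: [0↦10, 1↦2, 2↦10, 3↦2, 4↦1, 5↦8, 6↦2, 7↦6, 8↦10, 9↦4, 10↦0]  zeros at y ∈ {10}
  x = 5: [0↦10, 1↦7, 2↦5, 3↦5, 4↦8, 5↦4, 6↦5, 7↦1, 8↦4, 9↦4, 10↦2]  zeros at y ∈ ∅
  x = 6: [0↦9, 1↦2, 2↦3, 3↦2, 4↦0, 5↦9, 6↦8, 7↦9, 8↦2, 9↦10, 10↦1]  zeros at y ∈ {4}
  x = 7: [0↦1, 1↦3, 2↦9, 3↦9, 4↦4, 5↦6, 6↦5, 7↦2, 8↦9, 9↦5, 10↦2]  zeros at y ∈ ∅
  x = 8: [0↦2, 1↦4, 2↦6, 3↦9, 4↦3, 5↦0, 6↦1, 7↦7, 8↦8, 9↦5, 10↦10]  zeros at y ∈ {5}
  x = 9: [0↦6, 1↦10, 2↦10, 3↦7, 4↦2, 5↦7, 6↦1, 7↦7, 8↦4, 9↦4, 10↦8]  zeros at y ∈ ∅
  x = 10: [0↦7, 1↦4, 2↦4, 3↦8, 4↦6, 5↦10, 6↦10, 7↦7, 8↦2, 9↦7, 10↦1]  zeros at y ∈ ∅
Collecting zeros: affine points = {(0, 6), (2, 10), (4, 10), (6, 4), (8, 5)}.
Total count |C(F_11)_aff| = 5.


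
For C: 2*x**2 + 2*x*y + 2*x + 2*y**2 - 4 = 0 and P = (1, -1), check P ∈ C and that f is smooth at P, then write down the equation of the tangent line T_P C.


Tangent line at P: 4*x - 2*y - 6 = 0.

Step 1: f(1, -1) = 0, so P lies on C.
Step 2: partial derivatives
  f_x(x, y) = 4*x + 2*y + 2, f_y(x, y) = 2*x + 4*y.
  f_x(P) = 4, f_y(P) = -2 (gradient nonzero, so P is smooth).
Step 3: tangent line at P: 4·(x − 1) + -2·(y − -1) = 0.
Expanding: 4*x - 2*y - 6 = 0.


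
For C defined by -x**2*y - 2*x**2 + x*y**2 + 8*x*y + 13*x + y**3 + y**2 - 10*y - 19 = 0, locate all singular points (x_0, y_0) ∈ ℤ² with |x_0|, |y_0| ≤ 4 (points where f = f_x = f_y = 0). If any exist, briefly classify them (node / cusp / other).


Singular points: {(3, -1)}; classification: node.

Compute partial derivatives:
  f_x = -2*x*y - 4*x + y**2 + 8*y + 13.
  f_y = -x**2 + 2*x*y + 8*x + 3*y**2 + 2*y - 10.
Scan x_0 ∈ {−4, ..., 4}. For each x_0, f_y(x_0, y) is a polynomial in y; find its integer roots y ∈ {−4, ..., 4}, then test f_x and f at those candidates.
  x = -4: f_y(-4, y) = 3*y**2 - 6*y - 58; no integer root y with |y| ≤ 4.
  x = -3: f_y(-3, y) = 3*y**2 - 4*y - 43; no integer root y with |y| ≤ 4.
  x = -2: f_y(-2, y) = 3*y**2 - 2*y - 30; no integer root y with |y| ≤ 4.
  x = -1: f_y(-1, y) = 3*y**2 - 19; no integer root y with |y| ≤ 4.
  x = 0: f_y(0, y) = 3*y**2 + 2*y - 10; no integer root y with |y| ≤ 4.
  x = 1: f_y(1, y) = 3*y**2 + 4*y - 3; no integer root y with |y| ≤ 4.
  x = 2: f_y(2, y) = 3*y**2 + 6*y + 2; no integer root y with |y| ≤ 4.
  x = 3: f_y(3, y) = 3*y**2 + 8*y + 5; vanishes at y ∈ {-1}. (3, -1): f_x = 0, f = 0 — SINGULAR.
  x = 4: f_y(4, y) = 3*y**2 + 10*y + 6; no integer root y with |y| ≤ 4.
Only singular point on the grid: (3, -1).
Classify: substitute x = 3 + u, y = -1 + v and expand: f = -u**2*v - u**2 + u*v**2 + v**3 + v**2.
No constant or linear terms (consistent with a singular point). Quadratic part: -u**2 + v**2. Cubic part: -u**2*v + u*v**2 + v**3.
The quadratic part v**2 - u**2 = (v − u)(v + u) splits into two distinct linear factors, so there are two distinct tangent lines y − -1 = ±(x − 3) — this is a node (ordinary double point).
Classification: node.


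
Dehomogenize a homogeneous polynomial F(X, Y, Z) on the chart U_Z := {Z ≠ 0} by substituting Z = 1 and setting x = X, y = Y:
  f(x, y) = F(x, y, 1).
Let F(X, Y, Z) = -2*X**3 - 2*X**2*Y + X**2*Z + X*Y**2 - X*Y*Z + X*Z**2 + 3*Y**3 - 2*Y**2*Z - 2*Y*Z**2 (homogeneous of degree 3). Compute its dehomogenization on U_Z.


f(x, y) = -2*x**3 - 2*x**2*y + x**2 + x*y**2 - x*y + x + 3*y**3 - 2*y**2 - 2*y

On U_Z we set Z = 1. Each monomial c·X^i·Y^j·Z^k in F becomes c·x^i·y^j·1^k = c·x^i·y^j.
Substituting Z = 1: F(X, Y, 1) = -2*x**3 - 2*x**2*y + x**2 + x*y**2 - x*y + x + 3*y**3 - 2*y**2 - 2*y.
Note: deg(f) ≤ deg(F) = 3; strict inequality happens when F is divisible by Z (lost terms).


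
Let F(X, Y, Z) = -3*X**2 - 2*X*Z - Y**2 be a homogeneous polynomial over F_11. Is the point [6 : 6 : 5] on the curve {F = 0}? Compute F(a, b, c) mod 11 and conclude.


F(6,6,5) ≡ 5 (mod 11); P is NOT on the curve.

Evaluate F(6, 6, 5) term-by-term (mod 11).
  -3*X**2 ↦ -3·36·1·1 = -108
  -2*X*Z ↦ -2·6·1·5 = -60
  -Y**2 ↦ -1·1·36·1 = -36
Sum: F(6, 6, 5) = (-108) + (-60) + (-36) = -204.
Reducing mod 11: -204 ≡ 5 (mod 11).
Since F(a, b, c) ≡ 5 ≠ 0 (mod 11), P does NOT lie on the curve.


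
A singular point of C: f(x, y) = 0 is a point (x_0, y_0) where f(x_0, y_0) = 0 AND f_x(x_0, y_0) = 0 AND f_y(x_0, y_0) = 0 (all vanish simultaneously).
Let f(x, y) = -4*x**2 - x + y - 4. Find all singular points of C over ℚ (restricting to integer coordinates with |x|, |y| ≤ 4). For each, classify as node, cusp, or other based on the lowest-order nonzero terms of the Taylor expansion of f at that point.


No singular points in the scanned grid; C is smooth there.

Compute partial derivatives:
  f_x = -8*x - 1.
  f_y = 1.
f_y = 1 is a nonzero constant, so f_y never vanishes: no point (x, y) can satisfy f = f_x = f_y = 0. In particular no (x, y) ∈ {−4, ..., 4}² is singular; the curve is smooth.


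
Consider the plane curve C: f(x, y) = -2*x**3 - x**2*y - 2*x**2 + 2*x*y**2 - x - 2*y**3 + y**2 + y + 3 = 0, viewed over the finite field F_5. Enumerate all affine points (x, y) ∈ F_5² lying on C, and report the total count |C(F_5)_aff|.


Affine F_5-points: {(0, 4), (2, 2), (3, 1), (3, 4), (4, 4)}; count = 5.

For each of the 25 pairs (x, y) ∈ F_5², evaluate f(x, y) mod 5. Record the zeros.
  x = 0: [0↦3, 1↦3, 2↦3, 3↦1, 4↦0]  zeros at y ∈ {4}
  x = 1: [0↦3, 1↦4, 2↦4, 3↦1, 4↦3]  zeros at y ∈ ∅
  x = 2: [0↦2, 1↦2, 2↦0, 3↦4, 4↦2]  zeros at y ∈ {2}
  x = 3: [0↦3, 1↦0, 2↦4, 3↦3, 4↦0]  zeros at y ∈ {1, 4}
  x = 4: [0↦4, 1↦1, 2↦4, 3↦1, 4↦0]  zeros at y ∈ {4}
Collecting zeros: affine points = {(0, 4), (2, 2), (3, 1), (3, 4), (4, 4)}.
Total count |C(F_5)_aff| = 5.


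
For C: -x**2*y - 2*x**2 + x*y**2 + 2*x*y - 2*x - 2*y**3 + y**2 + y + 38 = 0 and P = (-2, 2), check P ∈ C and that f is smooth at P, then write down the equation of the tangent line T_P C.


Tangent line at P: 22*x - 35*y + 114 = 0.

Step 1: f(-2, 2) = 0, so P lies on C.
Step 2: partial derivatives
  f_x(x, y) = -2*x*y - 4*x + y**2 + 2*y - 2, f_y(x, y) = -x**2 + 2*x*y + 2*x - 6*y**2 + 2*y + 1.
  f_x(P) = 22, f_y(P) = -35 (gradient nonzero, so P is smooth).
Step 3: tangent line at P: 22·(x − -2) + -35·(y − 2) = 0.
Expanding: 22*x - 35*y + 114 = 0.


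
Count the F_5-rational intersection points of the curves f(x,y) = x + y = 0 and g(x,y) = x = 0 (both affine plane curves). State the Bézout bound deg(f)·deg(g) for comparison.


Common zeros: {(0, 0)}; count = 1; Bézout bound = 1.

deg(f) = 1, deg(g) = 1, so Bézout bound = 1.
Scan x ∈ F_5. For each x, list the y ∈ F_5 with f(x, y) ≡ 0 and those with g(x, y) ≡ 0 (mod 5); the common zeros in that column are the intersection.
  x = 0: f ≡ 0 at y ∈ {0}; g ≡ 0 at y ∈ {0, 1, 2, 3, 4}; common: {0}.
  x = 1: f ≡ 0 at y ∈ {4}; g ≡ 0 at y ∈ ∅; common: ∅.
  x = 2: f ≡ 0 at y ∈ {3}; g ≡ 0 at y ∈ ∅; common: ∅.
  x = 3: f ≡ 0 at y ∈ {2}; g ≡ 0 at y ∈ ∅; common: ∅.
  x = 4: f ≡ 0 at y ∈ {1}; g ≡ 0 at y ∈ ∅; common: ∅.
Collecting: common zeros = {(0, 0)}, so the count is 1.
Comparison with the Bézout bound: 1 ≤ 1 = deg(f)·deg(g), as expected for curves with no common component (the bound is attained).


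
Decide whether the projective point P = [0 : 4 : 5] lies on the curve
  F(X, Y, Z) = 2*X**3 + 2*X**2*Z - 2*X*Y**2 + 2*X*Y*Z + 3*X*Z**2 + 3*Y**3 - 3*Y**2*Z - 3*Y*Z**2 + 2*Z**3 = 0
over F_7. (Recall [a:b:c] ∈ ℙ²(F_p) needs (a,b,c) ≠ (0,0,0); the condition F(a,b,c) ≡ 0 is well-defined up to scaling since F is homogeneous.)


F(0,4,5) ≡ 0 (mod 7); P is on the curve.

Evaluate F(0, 4, 5) term-by-term (mod 7).
  2*X**3 ↦ 2·0·1·1 = 0
  2*X**2*Z ↦ 2·0·1·5 = 0
  -2*X*Y**2 ↦ -2·0·16·1 = 0
  2*X*Y*Z ↦ 2·0·4·5 = 0
  3*X*Z**2 ↦ 3·0·1·25 = 0
  3*Y**3 ↦ 3·1·64·1 = 192
  -3*Y**2*Z ↦ -3·1·16·5 = -240
  -3*Y*Z**2 ↦ -3·1·4·25 = -300
  2*Z**3 ↦ 2·1·1·125 = 250
Sum: F(0, 4, 5) = (0) + (0) + (0) + (0) + (0) + (192) + (-240) + (-300) + (250) = -98.
Reducing mod 7: -98 ≡ 0 (mod 7).
Since F(a, b, c) ≡ 0 (mod 7), P lies on the curve.


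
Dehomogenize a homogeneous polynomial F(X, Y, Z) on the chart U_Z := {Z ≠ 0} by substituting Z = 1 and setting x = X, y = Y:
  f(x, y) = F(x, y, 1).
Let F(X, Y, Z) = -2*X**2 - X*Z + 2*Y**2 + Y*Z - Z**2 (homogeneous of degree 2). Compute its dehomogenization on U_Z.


f(x, y) = -2*x**2 - x + 2*y**2 + y - 1

On U_Z we set Z = 1. Each monomial c·X^i·Y^j·Z^k in F becomes c·x^i·y^j·1^k = c·x^i·y^j.
Substituting Z = 1: F(X, Y, 1) = -2*x**2 - x + 2*y**2 + y - 1.
Note: deg(f) ≤ deg(F) = 2; strict inequality happens when F is divisible by Z (lost terms).


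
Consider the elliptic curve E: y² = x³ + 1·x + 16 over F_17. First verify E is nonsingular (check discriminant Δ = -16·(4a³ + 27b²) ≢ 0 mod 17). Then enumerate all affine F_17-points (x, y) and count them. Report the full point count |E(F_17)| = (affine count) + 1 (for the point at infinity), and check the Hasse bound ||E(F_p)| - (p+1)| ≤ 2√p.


Affine points = {(0, 4), (0, 13), (1, 1), (1, 16), (2, 3), (2, 14), (4, 4), (4, 13), (6, 0), (7, 3), (7, 14), (8, 3), (8, 14), (11, 7), (11, 10), (13, 4), (13, 13)}; affine count = 17; |E(F_17)| = 18.

Discriminant check: Δ ∝ 4a³ + 27b² = 4·1³ + 27·16² = 4·1 + 27·256 ≡ 14 (mod 17). Nonzero ⇒ E is nonsingular.
For each x ∈ F_17, compute rhs = x³ + 1·x + 16 mod 17, then count y ∈ F_17 with y² ≡ rhs.
  x = 0: rhs = 16, matching y values: 4, 13 (2 points).
  x = 1: rhs = 1, matching y values: 1, 16 (2 points).
  x = 2: rhs = 9, matching y values: 3, 14 (2 points).
  x = 3: rhs = 12, matching y values: none (0 points).
  x = 4: rhs = 16, matching y values: 4, 13 (2 points).
  x = 5: rhs = 10, matching y values: none (0 points).
  x = 6: rhs = 0, matching y values: 0 (1 points).
  x = 7: rhs = 9, matching y values: 3, 14 (2 points).
  x = 8: rhs = 9, matching y values: 3, 14 (2 points).
  x = 9: rhs = 6, matching y values: none (0 points).
  x = 10: rhs = 6, matching y values: none (0 points).
  x = 11: rhs = 15, matching y values: 7, 10 (2 points).
  x = 12: rhs = 5, matching y values: none (0 points).
  x = 13: rhs = 16, matching y values: 4, 13 (2 points).
  x = 14: rhs = 3, matching y values: none (0 points).
  x = 15: rhs = 6, matching y values: none (0 points).
  x = 16: rhs = 14, matching y values: none (0 points).
Total affine count: 17.
Full point count |E(F_17)| = 17 + 1 = 18.
Hasse bound: |18 − (17+1)| = |0| = 0 ≤ 2√17 ≈ 8.2462 ✓.


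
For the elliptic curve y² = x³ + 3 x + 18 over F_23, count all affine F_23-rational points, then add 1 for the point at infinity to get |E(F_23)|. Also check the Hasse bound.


Affine points = {(0, 8), (0, 15), (2, 3), (2, 20), (3, 10), (3, 13), (4, 5), (4, 18), (8, 5), (8, 18), (10, 6), (10, 17), (11, 5), (11, 18), (13, 0), (18, 4), (18, 19), (21, 2), (21, 21)}; affine count = 19; |E(F_23)| = 20.

Discriminant check: Δ ∝ 4a³ + 27b² = 4·3³ + 27·18² = 4·27 + 27·324 ≡ 1 (mod 23). Nonzero ⇒ E is nonsingular.
For each x ∈ F_23, compute rhs = x³ + 3·x + 18 mod 23, then count y ∈ F_23 with y² ≡ rhs.
  x = 0: rhs = 18, matching y values: 8, 15 (2 points).
  x = 1: rhs = 22, matching y values: none (0 points).
  x = 2: rhs = 9, matching y values: 3, 20 (2 points).
  x = 3: rhs = 8, matching y values: 10, 13 (2 points).
  x = 4: rhs = 2, matching y values: 5, 18 (2 points).
  x = 5: rhs = 20, matching y values: none (0 points).
  x = 6: rhs = 22, matching y values: none (0 points).
  x = 7: rhs = 14, matching y values: none (0 points).
  x = 8: rhs = 2, matching y values: 5, 18 (2 points).
  x = 9: rhs = 15, matching y values: none (0 points).
  x = 10: rhs = 13, matching y values: 6, 17 (2 points).
  x = 11: rhs = 2, matching y values: 5, 18 (2 points).
  x = 12: rhs = 11, matching y values: none (0 points).
  x = 13: rhs = 0, matching y values: 0 (1 points).
  x = 14: rhs = 21, matching y values: none (0 points).
  x = 15: rhs = 11, matching y values: none (0 points).
  x = 16: rhs = 22, matching y values: none (0 points).
  x = 17: rhs = 14, matching y values: none (0 points).
  x = 18: rhs = 16, matching y values: 4, 19 (2 points).
  x = 19: rhs = 11, matching y values: none (0 points).
  x = 20: rhs = 5, matching y values: none (0 points).
  x = 21: rhs = 4, matching y values: 2, 21 (2 points).
  x = 22: rhs = 14, matching y values: none (0 points).
Total affine count: 19.
Full point count |E(F_23)| = 19 + 1 = 20.
Hasse bound: |20 − (23+1)| = |-4| = 4 ≤ 2√23 ≈ 9.5917 ✓.


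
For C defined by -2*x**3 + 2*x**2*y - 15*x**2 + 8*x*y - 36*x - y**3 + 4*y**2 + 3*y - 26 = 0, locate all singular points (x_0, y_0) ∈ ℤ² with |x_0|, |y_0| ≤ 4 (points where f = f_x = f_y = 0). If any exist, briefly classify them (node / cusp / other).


Singular points: {(-2, 1)}; classification: node.

Compute partial derivatives:
  f_x = -6*x**2 + 4*x*y - 30*x + 8*y - 36.
  f_y = 2*x**2 + 8*x - 3*y**2 + 8*y + 3.
Scan x_0 ∈ {−4, ..., 4}. For each x_0, f_y(x_0, y) is a polynomial in y; find its integer roots y ∈ {−4, ..., 4}, then test f_x and f at those candidates.
  x = -4: f_y(-4, y) = -3*y**2 + 8*y + 3; vanishes at y ∈ {3}. (-4, 3): f_x = -36 ≠ 0.
  x = -3: f_y(-3, y) = -3*y**2 + 8*y - 3; no integer root y with |y| ≤ 4.
  x = -2: f_y(-2, y) = -3*y**2 + 8*y - 5; vanishes at y ∈ {1}. (-2, 1): f_x = 0, f = 0 — SINGULAR.
  x = -1: f_y(-1, y) = -3*y**2 + 8*y - 3; no integer root y with |y| ≤ 4.
  x = 0: f_y(0, y) = -3*y**2 + 8*y + 3; vanishes at y ∈ {3}. (0, 3): f_x = -12 ≠ 0.
  x = 1: f_y(1, y) = -3*y**2 + 8*y + 13; no integer root y with |y| ≤ 4.
  x = 2: f_y(2, y) = -3*y**2 + 8*y + 27; no integer root y with |y| ≤ 4.
  x = 3: f_y(3, y) = -3*y**2 + 8*y + 45; no integer root y with |y| ≤ 4.
  x = 4: f_y(4, y) = -3*y**2 + 8*y + 67; no integer root y with |y| ≤ 4.
Only singular point on the grid: (-2, 1).
Classify: substitute x = -2 + u, y = 1 + v and expand: f = -2*u**3 + 2*u**2*v - u**2 - v**3 + v**2.
No constant or linear terms (consistent with a singular point). Quadratic part: -u**2 + v**2. Cubic part: -2*u**3 + 2*u**2*v - v**3.
The quadratic part v**2 - u**2 = (v − u)(v + u) splits into two distinct linear factors, so there are two distinct tangent lines y − 1 = ±(x − -2) — this is a node (ordinary double point).
Classification: node.


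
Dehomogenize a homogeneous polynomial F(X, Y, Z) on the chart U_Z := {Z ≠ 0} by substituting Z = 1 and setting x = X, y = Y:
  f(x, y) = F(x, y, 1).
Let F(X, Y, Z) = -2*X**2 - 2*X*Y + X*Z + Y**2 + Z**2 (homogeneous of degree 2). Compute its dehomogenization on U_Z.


f(x, y) = -2*x**2 - 2*x*y + x + y**2 + 1

On U_Z we set Z = 1. Each monomial c·X^i·Y^j·Z^k in F becomes c·x^i·y^j·1^k = c·x^i·y^j.
Substituting Z = 1: F(X, Y, 1) = -2*x**2 - 2*x*y + x + y**2 + 1.
Note: deg(f) ≤ deg(F) = 2; strict inequality happens when F is divisible by Z (lost terms).


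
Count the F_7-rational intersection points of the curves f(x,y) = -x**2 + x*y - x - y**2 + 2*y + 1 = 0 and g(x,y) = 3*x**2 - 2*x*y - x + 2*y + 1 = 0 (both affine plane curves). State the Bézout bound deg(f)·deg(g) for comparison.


Common zeros: {(3, 1)}; count = 1; Bézout bound = 4.

deg(f) = 2, deg(g) = 2, so Bézout bound = 4.
Scan x ∈ F_7. For each x, list the y ∈ F_7 with f(x, y) ≡ 0 and those with g(x, y) ≡ 0 (mod 7); the common zeros in that column are the intersection.
  x = 0: f ≡ 0 at y ∈ {4, 5}; g ≡ 0 at y ∈ {3}; common: ∅.
  x = 1: f ≡ 0 at y ∈ ∅; g ≡ 0 at y ∈ ∅; common: ∅.
  x = 2: f ≡ 0 at y ∈ ∅; g ≡ 0 at y ∈ {2}; common: ∅.
  x = 3: f ≡ 0 at y ∈ {1, 4}; g ≡ 0 at y ∈ {1}; common: {1}.
  x = 4: f ≡ 0 at y ∈ {1, 5}; g ≡ 0 at y ∈ {4}; common: ∅.
  x = 5: f ≡ 0 at y ∈ ∅; g ≡ 0 at y ∈ {1}; common: ∅.
  x = 6: f ≡ 0 at y ∈ ∅; g ≡ 0 at y ∈ {4}; common: ∅.
Collecting: common zeros = {(3, 1)}, so the count is 1.
Comparison with the Bézout bound: 1 ≤ 4 = deg(f)·deg(g), as expected for curves with no common component (the affine F_7-count falls short of the bound because intersections may lie at infinity, over extension fields, or carry multiplicity).


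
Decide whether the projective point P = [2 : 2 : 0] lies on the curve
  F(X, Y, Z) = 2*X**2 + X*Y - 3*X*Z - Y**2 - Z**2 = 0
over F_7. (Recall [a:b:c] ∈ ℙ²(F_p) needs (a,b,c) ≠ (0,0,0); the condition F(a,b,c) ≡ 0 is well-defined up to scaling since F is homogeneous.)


F(2,2,0) ≡ 1 (mod 7); P is NOT on the curve.

Evaluate F(2, 2, 0) term-by-term (mod 7).
  2*X**2 ↦ 2·4·1·1 = 8
  X*Y ↦ 1·2·2·1 = 4
  -3*X*Z ↦ -3·2·1·0 = 0
  -Y**2 ↦ -1·1·4·1 = -4
  -Z**2 ↦ -1·1·1·0 = 0
Sum: F(2, 2, 0) = (8) + (4) + (0) + (-4) + (0) = 8.
Reducing mod 7: 8 ≡ 1 (mod 7).
Since F(a, b, c) ≡ 1 ≠ 0 (mod 7), P does NOT lie on the curve.


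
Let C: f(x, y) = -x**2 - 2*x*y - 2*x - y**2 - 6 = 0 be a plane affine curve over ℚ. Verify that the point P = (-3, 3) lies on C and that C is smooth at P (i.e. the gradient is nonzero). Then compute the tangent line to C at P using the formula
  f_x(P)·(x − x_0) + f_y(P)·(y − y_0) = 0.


Tangent line at P: -2*x - 6 = 0.

Step 1: f(-3, 3) = 0, so P lies on C.
Step 2: partial derivatives
  f_x(x, y) = -2*x - 2*y - 2, f_y(x, y) = -2*x - 2*y.
  f_x(P) = -2, f_y(P) = 0 (gradient nonzero, so P is smooth).
Step 3: tangent line at P: -2·(x − -3) + 0·(y − 3) = 0.
Expanding: -2*x - 6 = 0.


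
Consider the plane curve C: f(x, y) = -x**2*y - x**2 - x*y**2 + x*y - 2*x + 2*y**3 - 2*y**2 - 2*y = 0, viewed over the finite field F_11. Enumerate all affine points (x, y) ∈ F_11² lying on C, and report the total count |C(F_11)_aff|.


Affine F_11-points: {(0, 0), (0, 4), (0, 8), (4, 3), (5, 3), (5, 7), (5, 10), (6, 4), (6, 7), (7, 8), (8, 2), (9, 0), (9, 2), (9, 9), (10, 9)}; count = 15.

For each of the 121 pairs (x, y) ∈ F_11², evaluate f(x, y) mod 11. Record the zeros.
  x = 0: [0↦0, 1↦9, 2↦4, 3↦8, 4↦0, 5↦3, 6↦7, 7↦2, 8↦0, 9↦2, 10↦9]  zeros at y ∈ {0, 4, 8}
  x = 1: [0↦8, 1↦5, 2↦8, 3↦7, 4↦3, 5↦8, 6↦1, 7↦5, 8↦10, 9↦6, 10↦5]  zeros at y ∈ ∅
  x = 2: [0↦3, 1↦8, 2↦6, 3↦9, 4↦7, 5↦1, 6↦3, 7↦3, 8↦2, 9↦1, 10↦1]  zeros at y ∈ ∅
  x = 3: [0↦7, 1↦7, 2↦9, 3↦3, 4↦1, 5↦4, 6↦2, 7↦7, 8↦9, 9↦9, 10↦8]  zeros at y ∈ ∅
  x = 4: [0↦9, 1↦2, 2↦6, 3↦0, 4↦7, 5↦6, 6↦9, 7↦6, 8↦9, 9↦8, 10↦4]  zeros at y ∈ {3}
  x = 5: [0↦9, 1↦4, 2↦8, 3↦0, 4↦3, 5↦7, 6↦2, 7↦0, 8↦2, 9↦9, 10↦0]  zeros at y ∈ {3, 7, 10}
  x = 6: [0↦7, 1↦2, 2↦4, 3↦3, 4↦0, 5↦7, 6↦3, 7↦0, 8↦10, 9↦1, 10↦7]  zeros at y ∈ {4, 7}
  x = 7: [0↦3, 1↦7, 2↦5, 3↦9, 4↦9, 5↦6, 6↦1, 7↦6, 8↦0, 9↦6, 10↦3]  zeros at y ∈ {8}
  x = 8: [0↦8, 1↦8, 2↦0, 3↦7, 4↦8, 5↦4, 6↦7, 7↦7, 8↦5, 9↦2, 10↦10]  zeros at y ∈ {2}
  x = 9: [0↦0, 1↦5, 2↦0, 3↦8, 4↦8, 5↦1, 6↦10, 7↦3, 8↦3, 9↦0, 10↦6]  zeros at y ∈ {0, 2, 9}
  x = 10: [0↦1, 1↦9, 2↦5, 3↦1, 4↦9, 5↦8, 6↦10, 7↦5, 8↦5, 9↦0, 10↦2]  zeros at y ∈ {9}
Collecting zeros: affine points = {(0, 0), (0, 4), (0, 8), (4, 3), (5, 3), (5, 7), (5, 10), (6, 4), (6, 7), (7, 8), (8, 2), (9, 0), (9, 2), (9, 9), (10, 9)}.
Total count |C(F_11)_aff| = 15.


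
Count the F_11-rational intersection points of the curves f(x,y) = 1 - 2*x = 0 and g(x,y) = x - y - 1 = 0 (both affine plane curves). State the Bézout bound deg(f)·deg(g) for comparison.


Common zeros: {(6, 5)}; count = 1; Bézout bound = 1.

deg(f) = 1, deg(g) = 1, so Bézout bound = 1.
Scan x ∈ F_11. For each x, list the y ∈ F_11 with f(x, y) ≡ 0 and those with g(x, y) ≡ 0 (mod 11); the common zeros in that column are the intersection.
  x = 0: f ≡ 0 at y ∈ ∅; g ≡ 0 at y ∈ {10}; common: ∅.
  x = 1: f ≡ 0 at y ∈ ∅; g ≡ 0 at y ∈ {0}; common: ∅.
  x = 2: f ≡ 0 at y ∈ ∅; g ≡ 0 at y ∈ {1}; common: ∅.
  x = 3: f ≡ 0 at y ∈ ∅; g ≡ 0 at y ∈ {2}; common: ∅.
  x = 4: f ≡ 0 at y ∈ ∅; g ≡ 0 at y ∈ {3}; common: ∅.
  x = 5: f ≡ 0 at y ∈ ∅; g ≡ 0 at y ∈ {4}; common: ∅.
  x = 6: f ≡ 0 at y ∈ {0, 1, 2, 3, 4, 5, 6, 7, 8, 9, 10}; g ≡ 0 at y ∈ {5}; common: {5}.
  x = 7: f ≡ 0 at y ∈ ∅; g ≡ 0 at y ∈ {6}; common: ∅.
  x = 8: f ≡ 0 at y ∈ ∅; g ≡ 0 at y ∈ {7}; common: ∅.
  x = 9: f ≡ 0 at y ∈ ∅; g ≡ 0 at y ∈ {8}; common: ∅.
  x = 10: f ≡ 0 at y ∈ ∅; g ≡ 0 at y ∈ {9}; common: ∅.
Collecting: common zeros = {(6, 5)}, so the count is 1.
Comparison with the Bézout bound: 1 ≤ 1 = deg(f)·deg(g), as expected for curves with no common component (the bound is attained).


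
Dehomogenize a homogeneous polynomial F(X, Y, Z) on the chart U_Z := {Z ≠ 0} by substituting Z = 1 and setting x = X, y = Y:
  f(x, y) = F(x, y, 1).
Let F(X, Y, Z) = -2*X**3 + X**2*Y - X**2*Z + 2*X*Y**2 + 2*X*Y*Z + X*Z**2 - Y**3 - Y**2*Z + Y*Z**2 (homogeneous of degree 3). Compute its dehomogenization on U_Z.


f(x, y) = -2*x**3 + x**2*y - x**2 + 2*x*y**2 + 2*x*y + x - y**3 - y**2 + y

On U_Z we set Z = 1. Each monomial c·X^i·Y^j·Z^k in F becomes c·x^i·y^j·1^k = c·x^i·y^j.
Substituting Z = 1: F(X, Y, 1) = -2*x**3 + x**2*y - x**2 + 2*x*y**2 + 2*x*y + x - y**3 - y**2 + y.
Note: deg(f) ≤ deg(F) = 3; strict inequality happens when F is divisible by Z (lost terms).


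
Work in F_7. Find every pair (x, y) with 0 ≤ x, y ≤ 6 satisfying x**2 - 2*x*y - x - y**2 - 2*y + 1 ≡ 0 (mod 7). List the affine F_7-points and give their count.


Affine F_7-points: {(0, 2), (0, 3), (3, 0), (3, 6), (5, 0), (5, 2)}; count = 6.

For each of the 49 pairs (x, y) ∈ F_7², evaluate f(x, y) mod 7. Record the zeros.
  x = 0: [0↦1, 1↦5, 2↦0, 3↦0, 4↦5, 5↦1, 6↦2]  zeros at y ∈ {2, 3}
  x = 1: [0↦1, 1↦3, 2↦3, 3↦1, 4↦4, 5↦5, 6↦4]  zeros at y ∈ ∅
  x = 2: [0↦3, 1↦3, 2↦1, 3↦4, 4↦5, 5↦4, 6↦1]  zeros at y ∈ ∅
  x = 3: [0↦0, 1↦5, 2↦1, 3↦2, 4↦1, 5↦5, 6↦0]  zeros at y ∈ {0, 6}
  x = 4: [0↦6, 1↦2, 2↦3, 3↦2, 4↦6, 5↦1, 6↦1]  zeros at y ∈ ∅
  x = 5: [0↦0, 1↦1, 2↦0, 3↦4, 4↦6, 5↦6, 6↦4]  zeros at y ∈ {0, 2}
  x = 6: [0↦3, 1↦2, 2↦6, 3↦1, 4↦1, 5↦6, 6↦2]  zeros at y ∈ ∅
Collecting zeros: affine points = {(0, 2), (0, 3), (3, 0), (3, 6), (5, 0), (5, 2)}.
Total count |C(F_7)_aff| = 6.


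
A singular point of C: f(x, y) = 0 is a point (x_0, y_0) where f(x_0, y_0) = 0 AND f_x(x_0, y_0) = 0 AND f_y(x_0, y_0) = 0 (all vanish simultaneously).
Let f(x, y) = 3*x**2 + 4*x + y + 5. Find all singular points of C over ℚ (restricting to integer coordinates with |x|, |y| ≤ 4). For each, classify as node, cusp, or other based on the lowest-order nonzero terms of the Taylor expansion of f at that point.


No singular points in the scanned grid; C is smooth there.

Compute partial derivatives:
  f_x = 6*x + 4.
  f_y = 1.
f_y = 1 is a nonzero constant, so f_y never vanishes: no point (x, y) can satisfy f = f_x = f_y = 0. In particular no (x, y) ∈ {−4, ..., 4}² is singular; the curve is smooth.


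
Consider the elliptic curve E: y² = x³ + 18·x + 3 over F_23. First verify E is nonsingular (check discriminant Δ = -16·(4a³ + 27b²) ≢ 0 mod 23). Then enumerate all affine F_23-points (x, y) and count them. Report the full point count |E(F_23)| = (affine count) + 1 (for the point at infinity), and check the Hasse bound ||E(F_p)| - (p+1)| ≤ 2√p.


Affine points = {(0, 7), (0, 16), (2, 1), (2, 22), (4, 1), (4, 22), (7, 9), (7, 14), (14, 3), (14, 20), (17, 1), (17, 22), (18, 8), (18, 15)}; affine count = 14; |E(F_23)| = 15.

Discriminant check: Δ ∝ 4a³ + 27b² = 4·18³ + 27·3² = 4·5832 + 27·9 ≡ 19 (mod 23). Nonzero ⇒ E is nonsingular.
For each x ∈ F_23, compute rhs = x³ + 18·x + 3 mod 23, then count y ∈ F_23 with y² ≡ rhs.
  x = 0: rhs = 3, matching y values: 7, 16 (2 points).
  x = 1: rhs = 22, matching y values: none (0 points).
  x = 2: rhs = 1, matching y values: 1, 22 (2 points).
  x = 3: rhs = 15, matching y values: none (0 points).
  x = 4: rhs = 1, matching y values: 1, 22 (2 points).
  x = 5: rhs = 11, matching y values: none (0 points).
  x = 6: rhs = 5, matching y values: none (0 points).
  x = 7: rhs = 12, matching y values: 9, 14 (2 points).
  x = 8: rhs = 15, matching y values: none (0 points).
  x = 9: rhs = 20, matching y values: none (0 points).
  x = 10: rhs = 10, matching y values: none (0 points).
  x = 11: rhs = 14, matching y values: none (0 points).
  x = 12: rhs = 15, matching y values: none (0 points).
  x = 13: rhs = 19, matching y values: none (0 points).
  x = 14: rhs = 9, matching y values: 3, 20 (2 points).
  x = 15: rhs = 14, matching y values: none (0 points).
  x = 16: rhs = 17, matching y values: none (0 points).
  x = 17: rhs = 1, matching y values: 1, 22 (2 points).
  x = 18: rhs = 18, matching y values: 8, 15 (2 points).
  x = 19: rhs = 5, matching y values: none (0 points).
  x = 20: rhs = 14, matching y values: none (0 points).
  x = 21: rhs = 5, matching y values: none (0 points).
  x = 22: rhs = 7, matching y values: none (0 points).
Total affine count: 14.
Full point count |E(F_23)| = 14 + 1 = 15.
Hasse bound: |15 − (23+1)| = |-9| = 9 ≤ 2√23 ≈ 9.5917 ✓.


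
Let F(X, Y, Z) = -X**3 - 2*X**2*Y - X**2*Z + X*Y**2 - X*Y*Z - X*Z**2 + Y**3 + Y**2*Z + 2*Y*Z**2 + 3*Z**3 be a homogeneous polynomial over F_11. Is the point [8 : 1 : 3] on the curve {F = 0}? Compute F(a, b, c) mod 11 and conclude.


F(8,1,3) ≡ 8 (mod 11); P is NOT on the curve.

Evaluate F(8, 1, 3) term-by-term (mod 11).
  -X**3 ↦ -1·512·1·1 = -512
  -2*X**2*Y ↦ -2·64·1·1 = -128
  -X**2*Z ↦ -1·64·1·3 = -192
  X*Y**2 ↦ 1·8·1·1 = 8
  -X*Y*Z ↦ -1·8·1·3 = -24
  -X*Z**2 ↦ -1·8·1·9 = -72
  Y**3 ↦ 1·1·1·1 = 1
  Y**2*Z ↦ 1·1·1·3 = 3
  2*Y*Z**2 ↦ 2·1·1·9 = 18
  3*Z**3 ↦ 3·1·1·27 = 81
Sum: F(8, 1, 3) = (-512) + (-128) + (-192) + (8) + (-24) + (-72) + (1) + (3) + (18) + (81) = -817.
Reducing mod 11: -817 ≡ 8 (mod 11).
Since F(a, b, c) ≡ 8 ≠ 0 (mod 11), P does NOT lie on the curve.


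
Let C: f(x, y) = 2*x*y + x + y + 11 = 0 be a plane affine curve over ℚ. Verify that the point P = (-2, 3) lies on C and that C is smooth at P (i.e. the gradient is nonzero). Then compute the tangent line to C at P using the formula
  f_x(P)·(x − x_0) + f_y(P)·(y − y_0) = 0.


Tangent line at P: 7*x - 3*y + 23 = 0.

Step 1: f(-2, 3) = 0, so P lies on C.
Step 2: partial derivatives
  f_x(x, y) = 2*y + 1, f_y(x, y) = 2*x + 1.
  f_x(P) = 7, f_y(P) = -3 (gradient nonzero, so P is smooth).
Step 3: tangent line at P: 7·(x − -2) + -3·(y − 3) = 0.
Expanding: 7*x - 3*y + 23 = 0.


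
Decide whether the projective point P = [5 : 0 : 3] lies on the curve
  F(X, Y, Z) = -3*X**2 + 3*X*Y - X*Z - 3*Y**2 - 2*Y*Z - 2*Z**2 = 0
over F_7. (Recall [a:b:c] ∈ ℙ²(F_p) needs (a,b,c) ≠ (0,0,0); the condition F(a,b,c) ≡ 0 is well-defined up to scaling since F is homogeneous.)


F(5,0,3) ≡ 4 (mod 7); P is NOT on the curve.

Evaluate F(5, 0, 3) term-by-term (mod 7).
  -3*X**2 ↦ -3·25·1·1 = -75
  3*X*Y ↦ 3·5·0·1 = 0
  -X*Z ↦ -1·5·1·3 = -15
  -3*Y**2 ↦ -3·1·0·1 = 0
  -2*Y*Z ↦ -2·1·0·3 = 0
  -2*Z**2 ↦ -2·1·1·9 = -18
Sum: F(5, 0, 3) = (-75) + (0) + (-15) + (0) + (0) + (-18) = -108.
Reducing mod 7: -108 ≡ 4 (mod 7).
Since F(a, b, c) ≡ 4 ≠ 0 (mod 7), P does NOT lie on the curve.
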